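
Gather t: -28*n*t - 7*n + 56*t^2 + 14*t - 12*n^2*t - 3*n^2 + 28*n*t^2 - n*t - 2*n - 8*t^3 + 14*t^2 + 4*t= -3*n^2 - 9*n - 8*t^3 + t^2*(28*n + 70) + t*(-12*n^2 - 29*n + 18)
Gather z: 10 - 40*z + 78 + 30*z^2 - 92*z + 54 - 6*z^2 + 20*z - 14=24*z^2 - 112*z + 128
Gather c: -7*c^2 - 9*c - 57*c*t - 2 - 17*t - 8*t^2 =-7*c^2 + c*(-57*t - 9) - 8*t^2 - 17*t - 2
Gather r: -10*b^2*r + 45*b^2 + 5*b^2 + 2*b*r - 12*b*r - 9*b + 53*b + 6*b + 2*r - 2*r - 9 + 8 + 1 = 50*b^2 + 50*b + r*(-10*b^2 - 10*b)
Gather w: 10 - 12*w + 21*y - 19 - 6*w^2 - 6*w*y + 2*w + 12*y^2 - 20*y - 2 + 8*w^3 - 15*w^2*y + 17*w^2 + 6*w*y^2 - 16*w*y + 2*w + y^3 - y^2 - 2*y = 8*w^3 + w^2*(11 - 15*y) + w*(6*y^2 - 22*y - 8) + y^3 + 11*y^2 - y - 11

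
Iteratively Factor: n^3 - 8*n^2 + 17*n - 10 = (n - 2)*(n^2 - 6*n + 5) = (n - 5)*(n - 2)*(n - 1)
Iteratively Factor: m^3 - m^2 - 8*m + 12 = (m - 2)*(m^2 + m - 6) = (m - 2)*(m + 3)*(m - 2)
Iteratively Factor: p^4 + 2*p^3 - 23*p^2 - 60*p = (p)*(p^3 + 2*p^2 - 23*p - 60) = p*(p - 5)*(p^2 + 7*p + 12) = p*(p - 5)*(p + 3)*(p + 4)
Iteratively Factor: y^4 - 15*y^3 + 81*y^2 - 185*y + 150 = (y - 2)*(y^3 - 13*y^2 + 55*y - 75) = (y - 5)*(y - 2)*(y^2 - 8*y + 15) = (y - 5)*(y - 3)*(y - 2)*(y - 5)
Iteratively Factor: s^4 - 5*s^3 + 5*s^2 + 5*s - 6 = (s + 1)*(s^3 - 6*s^2 + 11*s - 6) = (s - 3)*(s + 1)*(s^2 - 3*s + 2) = (s - 3)*(s - 1)*(s + 1)*(s - 2)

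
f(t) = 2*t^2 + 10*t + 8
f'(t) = 4*t + 10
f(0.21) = 10.19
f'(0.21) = 10.84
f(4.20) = 85.28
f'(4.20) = 26.80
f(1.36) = 25.30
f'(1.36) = 15.44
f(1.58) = 28.79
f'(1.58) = 16.32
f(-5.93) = 19.03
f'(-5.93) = -13.72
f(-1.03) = -0.18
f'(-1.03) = 5.88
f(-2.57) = -4.49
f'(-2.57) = -0.28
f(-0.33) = 4.92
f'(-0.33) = 8.68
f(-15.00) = 308.00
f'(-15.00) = -50.00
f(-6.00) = 20.00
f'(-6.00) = -14.00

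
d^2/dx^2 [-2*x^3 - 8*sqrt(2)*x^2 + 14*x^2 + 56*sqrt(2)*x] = -12*x - 16*sqrt(2) + 28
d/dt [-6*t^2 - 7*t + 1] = -12*t - 7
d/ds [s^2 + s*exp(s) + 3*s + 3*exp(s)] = s*exp(s) + 2*s + 4*exp(s) + 3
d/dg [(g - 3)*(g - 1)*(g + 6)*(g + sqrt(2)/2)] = 4*g^3 + 3*sqrt(2)*g^2/2 + 6*g^2 - 42*g + 2*sqrt(2)*g - 21*sqrt(2)/2 + 18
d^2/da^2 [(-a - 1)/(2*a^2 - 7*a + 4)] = 2*(-(a + 1)*(4*a - 7)^2 + (6*a - 5)*(2*a^2 - 7*a + 4))/(2*a^2 - 7*a + 4)^3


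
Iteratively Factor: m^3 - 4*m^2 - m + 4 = (m - 1)*(m^2 - 3*m - 4) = (m - 1)*(m + 1)*(m - 4)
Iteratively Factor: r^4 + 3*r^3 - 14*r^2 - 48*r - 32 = (r + 2)*(r^3 + r^2 - 16*r - 16) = (r + 2)*(r + 4)*(r^2 - 3*r - 4) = (r - 4)*(r + 2)*(r + 4)*(r + 1)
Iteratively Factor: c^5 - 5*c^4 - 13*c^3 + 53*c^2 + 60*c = (c)*(c^4 - 5*c^3 - 13*c^2 + 53*c + 60) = c*(c - 4)*(c^3 - c^2 - 17*c - 15) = c*(c - 4)*(c + 3)*(c^2 - 4*c - 5) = c*(c - 5)*(c - 4)*(c + 3)*(c + 1)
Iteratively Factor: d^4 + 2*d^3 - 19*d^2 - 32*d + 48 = (d - 1)*(d^3 + 3*d^2 - 16*d - 48) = (d - 4)*(d - 1)*(d^2 + 7*d + 12) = (d - 4)*(d - 1)*(d + 4)*(d + 3)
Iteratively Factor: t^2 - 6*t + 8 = (t - 4)*(t - 2)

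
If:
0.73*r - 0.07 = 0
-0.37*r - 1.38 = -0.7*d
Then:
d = 2.02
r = 0.10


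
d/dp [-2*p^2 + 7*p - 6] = 7 - 4*p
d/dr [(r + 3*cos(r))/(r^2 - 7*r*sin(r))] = (-3*r^2*sin(r) + 7*r^2*cos(r) - r^2 - 6*r*cos(r) + 21*r + 21*sin(2*r)/2)/(r^2*(r - 7*sin(r))^2)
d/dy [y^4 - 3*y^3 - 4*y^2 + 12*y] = 4*y^3 - 9*y^2 - 8*y + 12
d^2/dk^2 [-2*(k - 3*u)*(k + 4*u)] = -4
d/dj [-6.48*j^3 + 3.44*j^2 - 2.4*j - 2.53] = -19.44*j^2 + 6.88*j - 2.4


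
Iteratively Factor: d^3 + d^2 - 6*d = (d + 3)*(d^2 - 2*d) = (d - 2)*(d + 3)*(d)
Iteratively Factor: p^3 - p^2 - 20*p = (p - 5)*(p^2 + 4*p) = p*(p - 5)*(p + 4)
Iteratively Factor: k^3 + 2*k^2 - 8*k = (k + 4)*(k^2 - 2*k) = (k - 2)*(k + 4)*(k)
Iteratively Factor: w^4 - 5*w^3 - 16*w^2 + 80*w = (w + 4)*(w^3 - 9*w^2 + 20*w) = w*(w + 4)*(w^2 - 9*w + 20) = w*(w - 4)*(w + 4)*(w - 5)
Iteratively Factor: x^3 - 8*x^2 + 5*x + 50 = (x + 2)*(x^2 - 10*x + 25) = (x - 5)*(x + 2)*(x - 5)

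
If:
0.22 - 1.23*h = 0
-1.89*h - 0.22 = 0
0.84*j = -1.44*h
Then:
No Solution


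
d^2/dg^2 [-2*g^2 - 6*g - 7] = -4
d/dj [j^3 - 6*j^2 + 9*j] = 3*j^2 - 12*j + 9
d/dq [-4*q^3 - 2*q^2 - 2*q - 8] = -12*q^2 - 4*q - 2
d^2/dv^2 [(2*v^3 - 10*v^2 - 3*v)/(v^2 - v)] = -22/(v^3 - 3*v^2 + 3*v - 1)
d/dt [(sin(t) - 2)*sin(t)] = 2*(sin(t) - 1)*cos(t)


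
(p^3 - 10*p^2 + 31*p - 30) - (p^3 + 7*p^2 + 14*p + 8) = -17*p^2 + 17*p - 38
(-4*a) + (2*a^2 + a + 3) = 2*a^2 - 3*a + 3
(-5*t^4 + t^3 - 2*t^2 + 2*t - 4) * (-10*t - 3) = 50*t^5 + 5*t^4 + 17*t^3 - 14*t^2 + 34*t + 12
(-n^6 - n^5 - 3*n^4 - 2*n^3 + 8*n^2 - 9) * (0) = 0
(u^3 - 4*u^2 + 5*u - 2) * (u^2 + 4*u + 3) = u^5 - 8*u^3 + 6*u^2 + 7*u - 6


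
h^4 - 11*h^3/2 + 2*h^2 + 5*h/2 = h*(h - 5)*(h - 1)*(h + 1/2)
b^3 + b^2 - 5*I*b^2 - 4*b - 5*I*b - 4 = (b + 1)*(b - 4*I)*(b - I)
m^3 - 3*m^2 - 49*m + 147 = (m - 7)*(m - 3)*(m + 7)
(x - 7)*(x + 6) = x^2 - x - 42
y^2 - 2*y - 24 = (y - 6)*(y + 4)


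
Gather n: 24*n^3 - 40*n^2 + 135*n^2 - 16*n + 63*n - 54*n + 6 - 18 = 24*n^3 + 95*n^2 - 7*n - 12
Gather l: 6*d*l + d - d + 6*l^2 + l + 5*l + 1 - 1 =6*l^2 + l*(6*d + 6)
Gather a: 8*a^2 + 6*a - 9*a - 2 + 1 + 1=8*a^2 - 3*a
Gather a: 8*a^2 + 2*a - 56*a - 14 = 8*a^2 - 54*a - 14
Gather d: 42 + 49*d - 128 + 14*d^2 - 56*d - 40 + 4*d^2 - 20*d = 18*d^2 - 27*d - 126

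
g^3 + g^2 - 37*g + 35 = (g - 5)*(g - 1)*(g + 7)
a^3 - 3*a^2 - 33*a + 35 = (a - 7)*(a - 1)*(a + 5)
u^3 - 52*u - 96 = (u - 8)*(u + 2)*(u + 6)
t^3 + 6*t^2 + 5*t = t*(t + 1)*(t + 5)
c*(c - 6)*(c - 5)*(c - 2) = c^4 - 13*c^3 + 52*c^2 - 60*c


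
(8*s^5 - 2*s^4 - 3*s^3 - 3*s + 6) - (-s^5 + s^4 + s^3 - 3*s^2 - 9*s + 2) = 9*s^5 - 3*s^4 - 4*s^3 + 3*s^2 + 6*s + 4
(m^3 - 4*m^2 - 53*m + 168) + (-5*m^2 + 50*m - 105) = m^3 - 9*m^2 - 3*m + 63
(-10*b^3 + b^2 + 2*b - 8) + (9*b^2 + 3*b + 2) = -10*b^3 + 10*b^2 + 5*b - 6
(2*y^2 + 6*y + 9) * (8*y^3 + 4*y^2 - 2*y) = 16*y^5 + 56*y^4 + 92*y^3 + 24*y^2 - 18*y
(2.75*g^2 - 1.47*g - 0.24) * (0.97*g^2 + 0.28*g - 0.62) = 2.6675*g^4 - 0.6559*g^3 - 2.3494*g^2 + 0.8442*g + 0.1488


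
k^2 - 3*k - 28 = (k - 7)*(k + 4)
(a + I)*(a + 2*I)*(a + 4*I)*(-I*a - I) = -I*a^4 + 7*a^3 - I*a^3 + 7*a^2 + 14*I*a^2 - 8*a + 14*I*a - 8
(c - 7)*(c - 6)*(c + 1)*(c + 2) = c^4 - 10*c^3 + 5*c^2 + 100*c + 84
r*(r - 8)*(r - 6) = r^3 - 14*r^2 + 48*r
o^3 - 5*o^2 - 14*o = o*(o - 7)*(o + 2)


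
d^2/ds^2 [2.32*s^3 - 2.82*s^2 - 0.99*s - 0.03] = 13.92*s - 5.64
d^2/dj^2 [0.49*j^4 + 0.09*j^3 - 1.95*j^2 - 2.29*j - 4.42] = 5.88*j^2 + 0.54*j - 3.9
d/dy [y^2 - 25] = 2*y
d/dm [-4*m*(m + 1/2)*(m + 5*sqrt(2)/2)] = -12*m^2 - 20*sqrt(2)*m - 4*m - 5*sqrt(2)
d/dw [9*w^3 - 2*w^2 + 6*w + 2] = 27*w^2 - 4*w + 6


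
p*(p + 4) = p^2 + 4*p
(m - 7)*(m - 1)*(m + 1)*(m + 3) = m^4 - 4*m^3 - 22*m^2 + 4*m + 21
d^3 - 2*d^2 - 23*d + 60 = (d - 4)*(d - 3)*(d + 5)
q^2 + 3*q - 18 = (q - 3)*(q + 6)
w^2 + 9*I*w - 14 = (w + 2*I)*(w + 7*I)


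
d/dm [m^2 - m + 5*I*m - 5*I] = 2*m - 1 + 5*I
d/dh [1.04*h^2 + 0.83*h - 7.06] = 2.08*h + 0.83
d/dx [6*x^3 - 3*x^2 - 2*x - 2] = 18*x^2 - 6*x - 2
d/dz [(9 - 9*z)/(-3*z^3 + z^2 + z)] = 9*(-6*z^3 + 10*z^2 - 2*z - 1)/(z^2*(9*z^4 - 6*z^3 - 5*z^2 + 2*z + 1))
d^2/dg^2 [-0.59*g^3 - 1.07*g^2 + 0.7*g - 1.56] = -3.54*g - 2.14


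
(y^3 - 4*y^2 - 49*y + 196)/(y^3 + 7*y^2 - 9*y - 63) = (y^2 - 11*y + 28)/(y^2 - 9)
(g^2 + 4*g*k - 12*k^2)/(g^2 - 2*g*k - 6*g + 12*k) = (g + 6*k)/(g - 6)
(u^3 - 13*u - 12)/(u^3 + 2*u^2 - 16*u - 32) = (u^2 + 4*u + 3)/(u^2 + 6*u + 8)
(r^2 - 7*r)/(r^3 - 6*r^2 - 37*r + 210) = r/(r^2 + r - 30)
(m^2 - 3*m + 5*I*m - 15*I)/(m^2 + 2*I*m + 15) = (m - 3)/(m - 3*I)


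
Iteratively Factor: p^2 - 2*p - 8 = (p - 4)*(p + 2)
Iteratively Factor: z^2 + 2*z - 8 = (z + 4)*(z - 2)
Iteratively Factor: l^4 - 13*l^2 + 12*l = (l - 1)*(l^3 + l^2 - 12*l) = (l - 3)*(l - 1)*(l^2 + 4*l) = (l - 3)*(l - 1)*(l + 4)*(l)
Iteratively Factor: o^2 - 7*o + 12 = (o - 4)*(o - 3)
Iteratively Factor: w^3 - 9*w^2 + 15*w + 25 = (w - 5)*(w^2 - 4*w - 5) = (w - 5)*(w + 1)*(w - 5)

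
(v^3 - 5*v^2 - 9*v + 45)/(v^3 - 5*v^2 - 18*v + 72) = (v^2 - 2*v - 15)/(v^2 - 2*v - 24)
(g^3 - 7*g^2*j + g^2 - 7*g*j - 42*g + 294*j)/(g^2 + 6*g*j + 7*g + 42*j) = (g^2 - 7*g*j - 6*g + 42*j)/(g + 6*j)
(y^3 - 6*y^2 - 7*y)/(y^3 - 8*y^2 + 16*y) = (y^2 - 6*y - 7)/(y^2 - 8*y + 16)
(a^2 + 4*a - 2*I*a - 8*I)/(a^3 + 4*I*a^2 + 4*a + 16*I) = (a + 4)/(a^2 + 6*I*a - 8)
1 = 1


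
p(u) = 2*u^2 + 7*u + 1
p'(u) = 4*u + 7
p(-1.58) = -5.07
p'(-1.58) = 0.68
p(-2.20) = -4.72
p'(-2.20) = -1.80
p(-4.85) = 14.10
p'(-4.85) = -12.40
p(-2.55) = -3.84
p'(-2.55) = -3.20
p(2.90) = 38.12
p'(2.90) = 18.60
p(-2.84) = -2.75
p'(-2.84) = -4.36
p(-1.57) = -5.06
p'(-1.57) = 0.72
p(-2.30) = -4.52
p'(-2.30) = -2.20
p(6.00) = 115.00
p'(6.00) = 31.00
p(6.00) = 115.00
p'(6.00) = 31.00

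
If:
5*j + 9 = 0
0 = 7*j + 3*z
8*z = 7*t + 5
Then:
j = -9/5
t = 143/35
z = 21/5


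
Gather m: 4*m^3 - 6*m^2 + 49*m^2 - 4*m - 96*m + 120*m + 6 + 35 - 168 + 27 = 4*m^3 + 43*m^2 + 20*m - 100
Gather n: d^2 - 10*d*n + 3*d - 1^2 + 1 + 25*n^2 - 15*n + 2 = d^2 + 3*d + 25*n^2 + n*(-10*d - 15) + 2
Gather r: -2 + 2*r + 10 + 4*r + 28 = 6*r + 36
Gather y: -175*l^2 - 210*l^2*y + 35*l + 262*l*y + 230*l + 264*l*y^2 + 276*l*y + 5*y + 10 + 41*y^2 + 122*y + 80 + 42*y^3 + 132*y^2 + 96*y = -175*l^2 + 265*l + 42*y^3 + y^2*(264*l + 173) + y*(-210*l^2 + 538*l + 223) + 90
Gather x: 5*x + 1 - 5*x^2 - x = -5*x^2 + 4*x + 1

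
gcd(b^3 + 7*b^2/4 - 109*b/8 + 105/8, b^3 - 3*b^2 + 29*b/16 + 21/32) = b^2 - 13*b/4 + 21/8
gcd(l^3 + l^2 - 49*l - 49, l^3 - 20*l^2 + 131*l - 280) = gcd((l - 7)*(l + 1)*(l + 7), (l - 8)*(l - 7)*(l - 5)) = l - 7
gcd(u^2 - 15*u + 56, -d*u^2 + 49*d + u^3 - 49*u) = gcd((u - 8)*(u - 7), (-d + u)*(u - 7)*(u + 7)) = u - 7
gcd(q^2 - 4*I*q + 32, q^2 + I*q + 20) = 1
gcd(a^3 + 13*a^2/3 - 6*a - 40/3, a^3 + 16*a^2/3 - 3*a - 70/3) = a^2 + 3*a - 10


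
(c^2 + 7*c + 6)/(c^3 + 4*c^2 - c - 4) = (c + 6)/(c^2 + 3*c - 4)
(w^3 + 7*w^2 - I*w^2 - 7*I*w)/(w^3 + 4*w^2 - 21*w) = (w - I)/(w - 3)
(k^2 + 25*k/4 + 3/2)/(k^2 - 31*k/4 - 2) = (k + 6)/(k - 8)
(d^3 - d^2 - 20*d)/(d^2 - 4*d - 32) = d*(d - 5)/(d - 8)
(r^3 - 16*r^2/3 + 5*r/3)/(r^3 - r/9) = 3*(r - 5)/(3*r + 1)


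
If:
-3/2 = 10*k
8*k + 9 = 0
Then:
No Solution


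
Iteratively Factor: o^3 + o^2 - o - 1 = (o + 1)*(o^2 - 1) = (o - 1)*(o + 1)*(o + 1)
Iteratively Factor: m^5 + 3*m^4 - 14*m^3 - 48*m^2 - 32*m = (m - 4)*(m^4 + 7*m^3 + 14*m^2 + 8*m) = m*(m - 4)*(m^3 + 7*m^2 + 14*m + 8) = m*(m - 4)*(m + 4)*(m^2 + 3*m + 2) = m*(m - 4)*(m + 1)*(m + 4)*(m + 2)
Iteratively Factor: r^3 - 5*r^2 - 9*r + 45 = (r + 3)*(r^2 - 8*r + 15) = (r - 3)*(r + 3)*(r - 5)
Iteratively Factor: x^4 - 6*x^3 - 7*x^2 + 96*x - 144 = (x + 4)*(x^3 - 10*x^2 + 33*x - 36) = (x - 4)*(x + 4)*(x^2 - 6*x + 9) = (x - 4)*(x - 3)*(x + 4)*(x - 3)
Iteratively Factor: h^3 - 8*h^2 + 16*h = (h)*(h^2 - 8*h + 16) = h*(h - 4)*(h - 4)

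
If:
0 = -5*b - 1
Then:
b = -1/5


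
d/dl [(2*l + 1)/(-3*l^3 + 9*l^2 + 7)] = (-6*l^3 + 18*l^2 + 9*l*(l - 2)*(2*l + 1) + 14)/(-3*l^3 + 9*l^2 + 7)^2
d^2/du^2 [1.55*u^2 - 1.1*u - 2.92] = 3.10000000000000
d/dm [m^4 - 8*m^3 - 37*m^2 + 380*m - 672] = 4*m^3 - 24*m^2 - 74*m + 380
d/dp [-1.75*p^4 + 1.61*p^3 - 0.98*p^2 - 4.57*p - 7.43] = -7.0*p^3 + 4.83*p^2 - 1.96*p - 4.57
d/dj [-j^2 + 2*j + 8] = 2 - 2*j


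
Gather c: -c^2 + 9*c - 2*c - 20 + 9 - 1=-c^2 + 7*c - 12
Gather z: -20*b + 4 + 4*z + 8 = -20*b + 4*z + 12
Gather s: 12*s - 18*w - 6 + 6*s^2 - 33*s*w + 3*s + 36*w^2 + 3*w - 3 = 6*s^2 + s*(15 - 33*w) + 36*w^2 - 15*w - 9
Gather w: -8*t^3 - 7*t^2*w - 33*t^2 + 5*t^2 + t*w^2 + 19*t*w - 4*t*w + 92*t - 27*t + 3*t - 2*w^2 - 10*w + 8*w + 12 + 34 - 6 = -8*t^3 - 28*t^2 + 68*t + w^2*(t - 2) + w*(-7*t^2 + 15*t - 2) + 40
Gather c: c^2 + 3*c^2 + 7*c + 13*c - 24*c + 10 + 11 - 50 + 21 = 4*c^2 - 4*c - 8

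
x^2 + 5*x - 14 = (x - 2)*(x + 7)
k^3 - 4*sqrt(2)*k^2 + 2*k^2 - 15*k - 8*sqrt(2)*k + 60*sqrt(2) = (k - 3)*(k + 5)*(k - 4*sqrt(2))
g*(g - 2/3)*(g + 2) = g^3 + 4*g^2/3 - 4*g/3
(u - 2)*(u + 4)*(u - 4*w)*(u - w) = u^4 - 5*u^3*w + 2*u^3 + 4*u^2*w^2 - 10*u^2*w - 8*u^2 + 8*u*w^2 + 40*u*w - 32*w^2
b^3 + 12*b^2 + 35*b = b*(b + 5)*(b + 7)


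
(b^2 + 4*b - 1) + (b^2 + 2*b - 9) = 2*b^2 + 6*b - 10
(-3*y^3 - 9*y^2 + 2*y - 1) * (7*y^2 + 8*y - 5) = -21*y^5 - 87*y^4 - 43*y^3 + 54*y^2 - 18*y + 5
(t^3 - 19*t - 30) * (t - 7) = t^4 - 7*t^3 - 19*t^2 + 103*t + 210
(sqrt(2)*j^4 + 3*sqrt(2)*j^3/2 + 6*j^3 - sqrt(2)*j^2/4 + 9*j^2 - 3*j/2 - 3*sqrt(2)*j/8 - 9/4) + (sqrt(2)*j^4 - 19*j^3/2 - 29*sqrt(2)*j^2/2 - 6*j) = 2*sqrt(2)*j^4 - 7*j^3/2 + 3*sqrt(2)*j^3/2 - 59*sqrt(2)*j^2/4 + 9*j^2 - 15*j/2 - 3*sqrt(2)*j/8 - 9/4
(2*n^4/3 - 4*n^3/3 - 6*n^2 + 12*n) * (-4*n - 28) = -8*n^5/3 - 40*n^4/3 + 184*n^3/3 + 120*n^2 - 336*n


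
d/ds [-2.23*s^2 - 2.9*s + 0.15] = -4.46*s - 2.9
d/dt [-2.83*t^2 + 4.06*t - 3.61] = 4.06 - 5.66*t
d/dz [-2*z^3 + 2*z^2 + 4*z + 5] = -6*z^2 + 4*z + 4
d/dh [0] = 0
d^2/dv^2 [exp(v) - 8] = exp(v)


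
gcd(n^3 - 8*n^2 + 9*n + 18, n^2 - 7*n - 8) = n + 1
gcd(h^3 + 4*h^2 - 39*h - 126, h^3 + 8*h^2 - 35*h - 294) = h^2 + h - 42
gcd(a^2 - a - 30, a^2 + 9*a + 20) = a + 5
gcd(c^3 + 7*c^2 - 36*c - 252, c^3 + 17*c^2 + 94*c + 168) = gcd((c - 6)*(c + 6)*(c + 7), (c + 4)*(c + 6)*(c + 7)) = c^2 + 13*c + 42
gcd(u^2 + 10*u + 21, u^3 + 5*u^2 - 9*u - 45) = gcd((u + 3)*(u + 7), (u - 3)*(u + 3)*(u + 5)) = u + 3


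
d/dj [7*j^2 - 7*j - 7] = 14*j - 7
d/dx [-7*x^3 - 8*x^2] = x*(-21*x - 16)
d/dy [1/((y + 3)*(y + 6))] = (-2*y - 9)/(y^4 + 18*y^3 + 117*y^2 + 324*y + 324)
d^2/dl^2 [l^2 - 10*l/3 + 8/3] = 2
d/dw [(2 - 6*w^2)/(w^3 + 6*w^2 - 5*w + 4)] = 2*(3*w^4 + 12*w^2 - 36*w + 5)/(w^6 + 12*w^5 + 26*w^4 - 52*w^3 + 73*w^2 - 40*w + 16)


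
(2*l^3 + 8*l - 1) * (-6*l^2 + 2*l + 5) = -12*l^5 + 4*l^4 - 38*l^3 + 22*l^2 + 38*l - 5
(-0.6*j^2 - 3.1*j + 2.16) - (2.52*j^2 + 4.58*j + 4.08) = -3.12*j^2 - 7.68*j - 1.92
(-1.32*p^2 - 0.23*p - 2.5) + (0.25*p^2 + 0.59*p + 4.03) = -1.07*p^2 + 0.36*p + 1.53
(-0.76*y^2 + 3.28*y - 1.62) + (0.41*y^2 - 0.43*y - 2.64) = -0.35*y^2 + 2.85*y - 4.26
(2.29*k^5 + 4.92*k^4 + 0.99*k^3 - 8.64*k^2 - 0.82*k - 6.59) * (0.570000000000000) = 1.3053*k^5 + 2.8044*k^4 + 0.5643*k^3 - 4.9248*k^2 - 0.4674*k - 3.7563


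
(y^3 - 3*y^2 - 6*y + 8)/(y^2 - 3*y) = (y^3 - 3*y^2 - 6*y + 8)/(y*(y - 3))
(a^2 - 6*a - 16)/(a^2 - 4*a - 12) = (a - 8)/(a - 6)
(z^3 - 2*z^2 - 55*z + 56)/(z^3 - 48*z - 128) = (z^2 + 6*z - 7)/(z^2 + 8*z + 16)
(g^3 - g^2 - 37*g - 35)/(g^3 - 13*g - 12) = (g^2 - 2*g - 35)/(g^2 - g - 12)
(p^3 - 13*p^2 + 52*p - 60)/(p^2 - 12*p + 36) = (p^2 - 7*p + 10)/(p - 6)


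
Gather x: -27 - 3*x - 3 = -3*x - 30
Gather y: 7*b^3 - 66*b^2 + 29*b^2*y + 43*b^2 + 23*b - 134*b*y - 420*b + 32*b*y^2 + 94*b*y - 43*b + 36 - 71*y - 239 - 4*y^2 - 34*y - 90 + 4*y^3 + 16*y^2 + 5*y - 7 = 7*b^3 - 23*b^2 - 440*b + 4*y^3 + y^2*(32*b + 12) + y*(29*b^2 - 40*b - 100) - 300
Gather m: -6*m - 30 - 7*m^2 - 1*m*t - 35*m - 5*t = -7*m^2 + m*(-t - 41) - 5*t - 30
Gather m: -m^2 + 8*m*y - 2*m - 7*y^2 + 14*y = -m^2 + m*(8*y - 2) - 7*y^2 + 14*y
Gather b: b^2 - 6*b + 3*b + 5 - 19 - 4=b^2 - 3*b - 18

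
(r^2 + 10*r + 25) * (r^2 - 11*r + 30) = r^4 - r^3 - 55*r^2 + 25*r + 750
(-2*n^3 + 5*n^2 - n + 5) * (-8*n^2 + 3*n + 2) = 16*n^5 - 46*n^4 + 19*n^3 - 33*n^2 + 13*n + 10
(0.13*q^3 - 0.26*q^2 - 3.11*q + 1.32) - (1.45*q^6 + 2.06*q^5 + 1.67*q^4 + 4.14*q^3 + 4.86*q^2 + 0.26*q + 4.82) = -1.45*q^6 - 2.06*q^5 - 1.67*q^4 - 4.01*q^3 - 5.12*q^2 - 3.37*q - 3.5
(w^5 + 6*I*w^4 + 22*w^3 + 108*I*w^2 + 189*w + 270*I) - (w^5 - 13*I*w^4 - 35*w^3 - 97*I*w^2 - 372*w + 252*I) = 19*I*w^4 + 57*w^3 + 205*I*w^2 + 561*w + 18*I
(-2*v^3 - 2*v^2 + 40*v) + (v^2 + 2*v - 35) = -2*v^3 - v^2 + 42*v - 35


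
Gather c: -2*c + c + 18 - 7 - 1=10 - c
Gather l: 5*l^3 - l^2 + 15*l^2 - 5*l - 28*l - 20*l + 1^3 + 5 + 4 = 5*l^3 + 14*l^2 - 53*l + 10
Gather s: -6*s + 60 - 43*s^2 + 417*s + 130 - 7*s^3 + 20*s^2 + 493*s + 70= -7*s^3 - 23*s^2 + 904*s + 260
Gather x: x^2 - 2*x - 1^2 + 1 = x^2 - 2*x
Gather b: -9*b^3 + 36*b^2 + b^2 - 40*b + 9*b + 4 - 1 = -9*b^3 + 37*b^2 - 31*b + 3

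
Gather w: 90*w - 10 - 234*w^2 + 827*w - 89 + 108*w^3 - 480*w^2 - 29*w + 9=108*w^3 - 714*w^2 + 888*w - 90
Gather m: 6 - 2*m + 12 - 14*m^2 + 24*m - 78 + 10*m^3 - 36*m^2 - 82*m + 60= 10*m^3 - 50*m^2 - 60*m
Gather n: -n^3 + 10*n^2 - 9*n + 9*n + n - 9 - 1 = -n^3 + 10*n^2 + n - 10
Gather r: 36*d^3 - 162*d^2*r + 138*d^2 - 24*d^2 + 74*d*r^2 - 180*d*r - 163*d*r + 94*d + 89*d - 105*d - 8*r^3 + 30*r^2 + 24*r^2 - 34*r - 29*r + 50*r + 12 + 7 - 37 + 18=36*d^3 + 114*d^2 + 78*d - 8*r^3 + r^2*(74*d + 54) + r*(-162*d^2 - 343*d - 13)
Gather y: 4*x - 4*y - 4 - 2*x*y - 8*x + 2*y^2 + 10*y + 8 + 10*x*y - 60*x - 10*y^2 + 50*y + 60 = -64*x - 8*y^2 + y*(8*x + 56) + 64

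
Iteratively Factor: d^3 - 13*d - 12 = (d + 1)*(d^2 - d - 12) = (d + 1)*(d + 3)*(d - 4)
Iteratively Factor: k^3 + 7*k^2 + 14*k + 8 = (k + 2)*(k^2 + 5*k + 4) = (k + 1)*(k + 2)*(k + 4)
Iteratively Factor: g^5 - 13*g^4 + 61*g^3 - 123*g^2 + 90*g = (g - 3)*(g^4 - 10*g^3 + 31*g^2 - 30*g) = g*(g - 3)*(g^3 - 10*g^2 + 31*g - 30) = g*(g - 3)^2*(g^2 - 7*g + 10) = g*(g - 3)^2*(g - 2)*(g - 5)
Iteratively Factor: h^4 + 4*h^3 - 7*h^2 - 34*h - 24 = (h - 3)*(h^3 + 7*h^2 + 14*h + 8) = (h - 3)*(h + 1)*(h^2 + 6*h + 8) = (h - 3)*(h + 1)*(h + 4)*(h + 2)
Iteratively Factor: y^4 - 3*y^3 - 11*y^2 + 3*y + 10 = (y + 2)*(y^3 - 5*y^2 - y + 5) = (y - 5)*(y + 2)*(y^2 - 1) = (y - 5)*(y - 1)*(y + 2)*(y + 1)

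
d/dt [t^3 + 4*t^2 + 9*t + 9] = 3*t^2 + 8*t + 9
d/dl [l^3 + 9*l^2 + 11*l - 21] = 3*l^2 + 18*l + 11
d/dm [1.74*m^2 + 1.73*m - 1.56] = 3.48*m + 1.73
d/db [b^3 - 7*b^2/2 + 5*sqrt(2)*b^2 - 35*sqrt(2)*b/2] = 3*b^2 - 7*b + 10*sqrt(2)*b - 35*sqrt(2)/2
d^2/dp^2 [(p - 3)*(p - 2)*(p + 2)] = 6*p - 6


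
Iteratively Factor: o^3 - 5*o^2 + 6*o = (o - 2)*(o^2 - 3*o) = o*(o - 2)*(o - 3)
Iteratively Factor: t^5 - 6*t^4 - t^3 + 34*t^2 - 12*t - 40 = (t + 2)*(t^4 - 8*t^3 + 15*t^2 + 4*t - 20) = (t + 1)*(t + 2)*(t^3 - 9*t^2 + 24*t - 20) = (t - 2)*(t + 1)*(t + 2)*(t^2 - 7*t + 10) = (t - 2)^2*(t + 1)*(t + 2)*(t - 5)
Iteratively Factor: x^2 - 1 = (x - 1)*(x + 1)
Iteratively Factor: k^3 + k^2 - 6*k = (k + 3)*(k^2 - 2*k) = k*(k + 3)*(k - 2)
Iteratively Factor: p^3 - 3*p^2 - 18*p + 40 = (p - 5)*(p^2 + 2*p - 8) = (p - 5)*(p - 2)*(p + 4)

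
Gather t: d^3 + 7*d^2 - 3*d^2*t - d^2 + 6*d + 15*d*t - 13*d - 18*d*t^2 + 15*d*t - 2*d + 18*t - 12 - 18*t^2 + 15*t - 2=d^3 + 6*d^2 - 9*d + t^2*(-18*d - 18) + t*(-3*d^2 + 30*d + 33) - 14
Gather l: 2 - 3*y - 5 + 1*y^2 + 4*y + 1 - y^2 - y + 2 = 0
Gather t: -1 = -1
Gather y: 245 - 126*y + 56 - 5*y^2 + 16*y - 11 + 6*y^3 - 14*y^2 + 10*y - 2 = 6*y^3 - 19*y^2 - 100*y + 288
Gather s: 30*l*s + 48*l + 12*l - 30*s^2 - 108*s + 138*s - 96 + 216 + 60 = 60*l - 30*s^2 + s*(30*l + 30) + 180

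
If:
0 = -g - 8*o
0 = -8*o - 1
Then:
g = 1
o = -1/8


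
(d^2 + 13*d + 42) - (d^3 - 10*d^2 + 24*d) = -d^3 + 11*d^2 - 11*d + 42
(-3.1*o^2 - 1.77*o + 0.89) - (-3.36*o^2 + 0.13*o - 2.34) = 0.26*o^2 - 1.9*o + 3.23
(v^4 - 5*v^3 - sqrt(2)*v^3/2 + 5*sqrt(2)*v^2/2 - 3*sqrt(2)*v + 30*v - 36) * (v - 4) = v^5 - 9*v^4 - sqrt(2)*v^4/2 + 9*sqrt(2)*v^3/2 + 20*v^3 - 13*sqrt(2)*v^2 + 30*v^2 - 156*v + 12*sqrt(2)*v + 144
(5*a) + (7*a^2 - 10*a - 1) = 7*a^2 - 5*a - 1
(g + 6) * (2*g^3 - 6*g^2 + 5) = 2*g^4 + 6*g^3 - 36*g^2 + 5*g + 30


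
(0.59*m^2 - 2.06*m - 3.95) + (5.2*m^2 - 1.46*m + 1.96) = 5.79*m^2 - 3.52*m - 1.99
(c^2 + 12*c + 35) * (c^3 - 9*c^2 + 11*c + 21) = c^5 + 3*c^4 - 62*c^3 - 162*c^2 + 637*c + 735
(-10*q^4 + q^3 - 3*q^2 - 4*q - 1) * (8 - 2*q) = 20*q^5 - 82*q^4 + 14*q^3 - 16*q^2 - 30*q - 8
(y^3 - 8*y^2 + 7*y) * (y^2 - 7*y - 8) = y^5 - 15*y^4 + 55*y^3 + 15*y^2 - 56*y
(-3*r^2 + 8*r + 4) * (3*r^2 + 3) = -9*r^4 + 24*r^3 + 3*r^2 + 24*r + 12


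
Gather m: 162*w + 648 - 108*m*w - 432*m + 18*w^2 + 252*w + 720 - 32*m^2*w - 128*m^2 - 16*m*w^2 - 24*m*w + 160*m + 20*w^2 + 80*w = m^2*(-32*w - 128) + m*(-16*w^2 - 132*w - 272) + 38*w^2 + 494*w + 1368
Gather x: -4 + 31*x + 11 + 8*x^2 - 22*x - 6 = 8*x^2 + 9*x + 1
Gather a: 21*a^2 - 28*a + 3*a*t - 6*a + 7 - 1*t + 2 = 21*a^2 + a*(3*t - 34) - t + 9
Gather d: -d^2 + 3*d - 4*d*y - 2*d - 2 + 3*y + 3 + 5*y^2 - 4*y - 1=-d^2 + d*(1 - 4*y) + 5*y^2 - y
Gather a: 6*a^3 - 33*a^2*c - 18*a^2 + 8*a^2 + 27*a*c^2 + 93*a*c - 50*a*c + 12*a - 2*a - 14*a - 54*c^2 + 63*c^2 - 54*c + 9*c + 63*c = 6*a^3 + a^2*(-33*c - 10) + a*(27*c^2 + 43*c - 4) + 9*c^2 + 18*c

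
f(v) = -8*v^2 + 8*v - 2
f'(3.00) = -40.00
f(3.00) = -50.00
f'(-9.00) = 152.00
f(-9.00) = -722.00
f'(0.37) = 2.08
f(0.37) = -0.14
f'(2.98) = -39.68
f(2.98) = -49.20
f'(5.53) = -80.48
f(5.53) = -202.41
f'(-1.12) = 25.92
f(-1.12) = -21.00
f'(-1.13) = 26.08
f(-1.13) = -21.26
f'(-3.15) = 58.40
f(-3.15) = -106.58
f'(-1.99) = 39.84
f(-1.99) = -49.60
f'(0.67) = -2.72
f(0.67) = -0.23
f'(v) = 8 - 16*v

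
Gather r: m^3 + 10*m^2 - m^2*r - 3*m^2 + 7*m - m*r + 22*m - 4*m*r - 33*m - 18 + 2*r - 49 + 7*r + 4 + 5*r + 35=m^3 + 7*m^2 - 4*m + r*(-m^2 - 5*m + 14) - 28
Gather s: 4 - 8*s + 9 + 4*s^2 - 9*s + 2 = 4*s^2 - 17*s + 15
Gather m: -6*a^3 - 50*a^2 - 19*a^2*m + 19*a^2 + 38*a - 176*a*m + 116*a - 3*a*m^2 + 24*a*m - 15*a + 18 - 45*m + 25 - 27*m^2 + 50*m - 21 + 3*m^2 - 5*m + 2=-6*a^3 - 31*a^2 + 139*a + m^2*(-3*a - 24) + m*(-19*a^2 - 152*a) + 24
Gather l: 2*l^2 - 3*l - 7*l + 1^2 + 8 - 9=2*l^2 - 10*l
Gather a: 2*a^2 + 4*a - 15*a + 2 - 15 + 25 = 2*a^2 - 11*a + 12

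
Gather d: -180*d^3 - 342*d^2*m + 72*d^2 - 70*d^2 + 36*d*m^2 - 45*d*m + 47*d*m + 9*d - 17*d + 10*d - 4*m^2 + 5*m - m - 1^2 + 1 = -180*d^3 + d^2*(2 - 342*m) + d*(36*m^2 + 2*m + 2) - 4*m^2 + 4*m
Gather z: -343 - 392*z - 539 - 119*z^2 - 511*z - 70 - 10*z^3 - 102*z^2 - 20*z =-10*z^3 - 221*z^2 - 923*z - 952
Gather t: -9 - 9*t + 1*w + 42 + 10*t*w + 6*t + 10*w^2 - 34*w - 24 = t*(10*w - 3) + 10*w^2 - 33*w + 9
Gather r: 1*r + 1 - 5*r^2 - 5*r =-5*r^2 - 4*r + 1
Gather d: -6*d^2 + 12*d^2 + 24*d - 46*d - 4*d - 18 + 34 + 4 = 6*d^2 - 26*d + 20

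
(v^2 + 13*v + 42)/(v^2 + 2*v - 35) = (v + 6)/(v - 5)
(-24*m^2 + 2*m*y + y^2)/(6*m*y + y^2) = (-4*m + y)/y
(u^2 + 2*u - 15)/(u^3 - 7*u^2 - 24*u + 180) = (u - 3)/(u^2 - 12*u + 36)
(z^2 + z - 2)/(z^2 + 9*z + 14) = (z - 1)/(z + 7)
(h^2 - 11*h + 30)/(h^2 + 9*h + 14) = (h^2 - 11*h + 30)/(h^2 + 9*h + 14)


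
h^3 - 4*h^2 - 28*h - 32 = (h - 8)*(h + 2)^2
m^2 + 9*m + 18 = (m + 3)*(m + 6)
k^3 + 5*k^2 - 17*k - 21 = (k - 3)*(k + 1)*(k + 7)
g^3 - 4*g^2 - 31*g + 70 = (g - 7)*(g - 2)*(g + 5)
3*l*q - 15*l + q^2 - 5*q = (3*l + q)*(q - 5)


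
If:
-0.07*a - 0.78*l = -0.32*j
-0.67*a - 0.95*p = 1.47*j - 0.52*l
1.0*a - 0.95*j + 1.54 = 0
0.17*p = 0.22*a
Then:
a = -0.62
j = 0.97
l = 0.45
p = -0.81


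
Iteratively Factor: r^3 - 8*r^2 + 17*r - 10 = (r - 5)*(r^2 - 3*r + 2) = (r - 5)*(r - 2)*(r - 1)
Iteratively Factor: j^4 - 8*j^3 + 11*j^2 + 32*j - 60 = (j - 5)*(j^3 - 3*j^2 - 4*j + 12) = (j - 5)*(j + 2)*(j^2 - 5*j + 6) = (j - 5)*(j - 2)*(j + 2)*(j - 3)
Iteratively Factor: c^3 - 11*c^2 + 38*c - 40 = (c - 5)*(c^2 - 6*c + 8) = (c - 5)*(c - 2)*(c - 4)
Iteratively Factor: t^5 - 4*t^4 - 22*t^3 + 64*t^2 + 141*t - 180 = (t + 3)*(t^4 - 7*t^3 - t^2 + 67*t - 60) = (t - 5)*(t + 3)*(t^3 - 2*t^2 - 11*t + 12) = (t - 5)*(t - 4)*(t + 3)*(t^2 + 2*t - 3) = (t - 5)*(t - 4)*(t + 3)^2*(t - 1)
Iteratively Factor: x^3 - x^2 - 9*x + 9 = (x - 3)*(x^2 + 2*x - 3) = (x - 3)*(x + 3)*(x - 1)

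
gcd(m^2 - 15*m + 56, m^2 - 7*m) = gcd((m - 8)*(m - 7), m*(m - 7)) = m - 7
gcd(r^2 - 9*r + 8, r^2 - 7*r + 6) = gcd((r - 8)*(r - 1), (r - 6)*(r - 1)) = r - 1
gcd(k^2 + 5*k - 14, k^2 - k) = 1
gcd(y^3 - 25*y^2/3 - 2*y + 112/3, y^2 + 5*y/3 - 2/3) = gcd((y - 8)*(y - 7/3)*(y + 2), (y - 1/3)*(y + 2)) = y + 2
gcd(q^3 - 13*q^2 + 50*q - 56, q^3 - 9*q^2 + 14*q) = q^2 - 9*q + 14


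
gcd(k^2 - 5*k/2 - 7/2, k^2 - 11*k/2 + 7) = k - 7/2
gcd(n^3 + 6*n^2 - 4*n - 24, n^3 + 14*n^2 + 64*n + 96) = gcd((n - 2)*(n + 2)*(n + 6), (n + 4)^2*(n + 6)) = n + 6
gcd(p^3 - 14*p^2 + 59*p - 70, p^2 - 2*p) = p - 2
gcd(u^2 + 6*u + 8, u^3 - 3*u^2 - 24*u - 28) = u + 2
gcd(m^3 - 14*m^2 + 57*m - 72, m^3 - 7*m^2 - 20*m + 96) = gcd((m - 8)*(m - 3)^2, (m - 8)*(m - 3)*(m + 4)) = m^2 - 11*m + 24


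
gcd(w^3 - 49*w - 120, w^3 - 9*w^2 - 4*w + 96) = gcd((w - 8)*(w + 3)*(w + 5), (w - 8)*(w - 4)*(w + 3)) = w^2 - 5*w - 24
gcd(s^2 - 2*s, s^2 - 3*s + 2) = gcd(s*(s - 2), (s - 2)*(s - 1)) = s - 2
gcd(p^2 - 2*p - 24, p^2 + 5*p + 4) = p + 4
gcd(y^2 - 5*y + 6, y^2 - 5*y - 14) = 1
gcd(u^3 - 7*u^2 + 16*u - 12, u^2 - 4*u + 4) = u^2 - 4*u + 4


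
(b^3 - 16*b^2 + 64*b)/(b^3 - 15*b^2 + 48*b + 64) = b/(b + 1)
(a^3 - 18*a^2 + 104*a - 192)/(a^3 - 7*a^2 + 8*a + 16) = (a^2 - 14*a + 48)/(a^2 - 3*a - 4)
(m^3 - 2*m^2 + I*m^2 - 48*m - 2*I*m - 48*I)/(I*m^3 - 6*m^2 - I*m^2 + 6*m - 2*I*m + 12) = (-I*m^3 + m^2*(1 + 2*I) + m*(-2 + 48*I) - 48)/(m^3 + m^2*(-1 + 6*I) + m*(-2 - 6*I) - 12*I)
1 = 1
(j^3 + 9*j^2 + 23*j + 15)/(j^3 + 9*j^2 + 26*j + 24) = (j^2 + 6*j + 5)/(j^2 + 6*j + 8)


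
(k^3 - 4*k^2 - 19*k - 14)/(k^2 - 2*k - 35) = (k^2 + 3*k + 2)/(k + 5)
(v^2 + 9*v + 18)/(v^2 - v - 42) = (v + 3)/(v - 7)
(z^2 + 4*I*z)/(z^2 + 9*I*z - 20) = z/(z + 5*I)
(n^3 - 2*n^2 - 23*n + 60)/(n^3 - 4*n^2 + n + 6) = (n^2 + n - 20)/(n^2 - n - 2)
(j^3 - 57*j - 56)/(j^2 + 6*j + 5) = (j^2 - j - 56)/(j + 5)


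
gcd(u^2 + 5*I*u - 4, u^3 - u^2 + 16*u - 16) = u + 4*I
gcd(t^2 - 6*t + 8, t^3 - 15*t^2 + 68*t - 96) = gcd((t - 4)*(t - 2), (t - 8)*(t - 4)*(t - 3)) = t - 4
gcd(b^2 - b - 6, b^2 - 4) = b + 2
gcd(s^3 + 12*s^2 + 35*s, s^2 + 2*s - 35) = s + 7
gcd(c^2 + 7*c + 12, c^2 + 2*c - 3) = c + 3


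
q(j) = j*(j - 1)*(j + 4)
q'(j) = j*(j - 1) + j*(j + 4) + (j - 1)*(j + 4) = 3*j^2 + 6*j - 4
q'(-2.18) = -2.82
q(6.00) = 300.00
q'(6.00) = 140.00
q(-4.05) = -1.02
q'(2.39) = 27.48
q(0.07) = -0.26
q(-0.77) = 4.40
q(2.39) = 21.23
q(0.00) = 0.00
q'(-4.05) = 20.91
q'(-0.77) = -6.84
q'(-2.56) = 0.30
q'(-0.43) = -6.03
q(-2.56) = 13.12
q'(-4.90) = 38.63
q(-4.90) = -26.02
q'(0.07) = -3.57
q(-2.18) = 12.62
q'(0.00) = -4.00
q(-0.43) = 2.20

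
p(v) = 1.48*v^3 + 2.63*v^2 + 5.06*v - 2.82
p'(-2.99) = 29.03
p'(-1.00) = 4.24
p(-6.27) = -295.96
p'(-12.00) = 581.30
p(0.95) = 5.63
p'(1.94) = 31.97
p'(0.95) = 14.06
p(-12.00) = -2242.26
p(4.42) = 198.73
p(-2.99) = -34.00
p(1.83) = 24.32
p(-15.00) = -4481.97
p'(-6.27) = 146.63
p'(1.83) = 29.55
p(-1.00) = -6.73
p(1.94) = 27.70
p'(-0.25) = 4.02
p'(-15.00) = 925.16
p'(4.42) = 115.05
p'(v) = 4.44*v^2 + 5.26*v + 5.06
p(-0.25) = -3.94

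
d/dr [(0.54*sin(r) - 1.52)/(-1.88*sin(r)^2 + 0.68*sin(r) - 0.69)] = (1.0152*sin(r)^2 - 5.7152*sin(r) + 0.661)*cos(r)/(3.5344*sin(r)^4 - 2.5568*sin(r)^3 + 3.0568*sin(r)^2 - 0.9384*sin(r) + 0.4761)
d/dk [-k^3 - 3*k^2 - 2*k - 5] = -3*k^2 - 6*k - 2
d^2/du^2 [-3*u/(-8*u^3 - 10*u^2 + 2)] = 3*u*(4*u^2*(6*u + 5)^2 - 3*(8*u + 5)*(4*u^3 + 5*u^2 - 1))/(4*u^3 + 5*u^2 - 1)^3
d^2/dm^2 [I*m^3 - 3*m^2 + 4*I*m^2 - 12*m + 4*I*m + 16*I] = 6*I*m - 6 + 8*I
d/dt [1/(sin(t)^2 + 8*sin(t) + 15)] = -2*(sin(t) + 4)*cos(t)/(sin(t)^2 + 8*sin(t) + 15)^2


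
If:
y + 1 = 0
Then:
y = -1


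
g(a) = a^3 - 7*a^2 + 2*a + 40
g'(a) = 3*a^2 - 14*a + 2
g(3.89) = 0.72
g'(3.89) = -7.06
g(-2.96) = -53.19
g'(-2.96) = 69.72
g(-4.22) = -168.25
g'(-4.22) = 114.51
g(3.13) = 8.35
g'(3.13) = -12.43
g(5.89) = 13.27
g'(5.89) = 23.62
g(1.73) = 27.69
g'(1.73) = -13.24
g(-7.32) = -741.94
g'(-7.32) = 265.23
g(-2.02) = -0.85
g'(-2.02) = 42.52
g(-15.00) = -4940.00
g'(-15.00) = 887.00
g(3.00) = 10.00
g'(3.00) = -13.00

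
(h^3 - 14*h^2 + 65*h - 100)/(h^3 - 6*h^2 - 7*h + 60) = (h - 5)/(h + 3)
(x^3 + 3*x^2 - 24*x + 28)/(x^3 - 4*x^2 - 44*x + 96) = (x^2 + 5*x - 14)/(x^2 - 2*x - 48)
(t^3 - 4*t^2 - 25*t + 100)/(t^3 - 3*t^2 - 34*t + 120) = (t + 5)/(t + 6)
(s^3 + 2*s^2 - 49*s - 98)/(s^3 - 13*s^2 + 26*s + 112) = (s + 7)/(s - 8)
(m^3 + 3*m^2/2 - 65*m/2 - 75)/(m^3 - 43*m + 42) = (2*m^2 + 15*m + 25)/(2*(m^2 + 6*m - 7))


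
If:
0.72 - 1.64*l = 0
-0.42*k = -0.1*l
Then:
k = 0.10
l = 0.44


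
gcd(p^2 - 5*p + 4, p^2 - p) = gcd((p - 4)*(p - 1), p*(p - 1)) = p - 1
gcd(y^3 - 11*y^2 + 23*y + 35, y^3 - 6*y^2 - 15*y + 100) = y - 5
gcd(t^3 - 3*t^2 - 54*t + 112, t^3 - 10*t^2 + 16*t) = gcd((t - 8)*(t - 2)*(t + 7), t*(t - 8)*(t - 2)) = t^2 - 10*t + 16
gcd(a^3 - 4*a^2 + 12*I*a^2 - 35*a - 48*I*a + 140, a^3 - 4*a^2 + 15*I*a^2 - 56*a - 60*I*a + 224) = a^2 + a*(-4 + 7*I) - 28*I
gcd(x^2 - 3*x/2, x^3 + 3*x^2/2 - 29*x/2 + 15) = x - 3/2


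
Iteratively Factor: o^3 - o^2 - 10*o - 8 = (o + 1)*(o^2 - 2*o - 8) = (o + 1)*(o + 2)*(o - 4)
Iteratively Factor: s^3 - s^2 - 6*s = (s)*(s^2 - s - 6) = s*(s - 3)*(s + 2)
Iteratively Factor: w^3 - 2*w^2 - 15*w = (w)*(w^2 - 2*w - 15) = w*(w - 5)*(w + 3)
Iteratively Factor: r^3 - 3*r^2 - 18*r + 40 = (r - 2)*(r^2 - r - 20) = (r - 2)*(r + 4)*(r - 5)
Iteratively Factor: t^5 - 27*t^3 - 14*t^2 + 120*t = (t - 2)*(t^4 + 2*t^3 - 23*t^2 - 60*t) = (t - 2)*(t + 4)*(t^3 - 2*t^2 - 15*t) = t*(t - 2)*(t + 4)*(t^2 - 2*t - 15) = t*(t - 5)*(t - 2)*(t + 4)*(t + 3)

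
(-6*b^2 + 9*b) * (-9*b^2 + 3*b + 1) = 54*b^4 - 99*b^3 + 21*b^2 + 9*b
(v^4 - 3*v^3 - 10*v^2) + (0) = v^4 - 3*v^3 - 10*v^2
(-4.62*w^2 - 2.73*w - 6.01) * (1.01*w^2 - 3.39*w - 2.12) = -4.6662*w^4 + 12.9045*w^3 + 12.979*w^2 + 26.1615*w + 12.7412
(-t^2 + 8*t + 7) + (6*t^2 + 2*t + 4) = 5*t^2 + 10*t + 11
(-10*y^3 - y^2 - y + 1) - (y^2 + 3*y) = -10*y^3 - 2*y^2 - 4*y + 1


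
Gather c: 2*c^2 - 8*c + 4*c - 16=2*c^2 - 4*c - 16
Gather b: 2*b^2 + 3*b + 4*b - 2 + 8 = 2*b^2 + 7*b + 6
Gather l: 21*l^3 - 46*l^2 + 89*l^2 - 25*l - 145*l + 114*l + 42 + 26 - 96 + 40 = 21*l^3 + 43*l^2 - 56*l + 12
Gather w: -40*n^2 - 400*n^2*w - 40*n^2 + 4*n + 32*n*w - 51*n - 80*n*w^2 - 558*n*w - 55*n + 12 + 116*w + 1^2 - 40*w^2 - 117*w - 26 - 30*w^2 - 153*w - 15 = -80*n^2 - 102*n + w^2*(-80*n - 70) + w*(-400*n^2 - 526*n - 154) - 28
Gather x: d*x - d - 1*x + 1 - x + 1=-d + x*(d - 2) + 2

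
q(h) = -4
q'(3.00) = 0.00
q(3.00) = -4.00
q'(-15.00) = 0.00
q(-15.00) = -4.00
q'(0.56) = 0.00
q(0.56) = -4.00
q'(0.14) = 0.00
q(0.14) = -4.00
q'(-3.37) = 0.00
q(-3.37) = -4.00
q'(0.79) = 0.00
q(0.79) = -4.00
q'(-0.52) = 0.00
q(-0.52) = -4.00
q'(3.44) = 0.00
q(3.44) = -4.00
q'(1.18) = 0.00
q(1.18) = -4.00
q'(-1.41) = 0.00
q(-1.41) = -4.00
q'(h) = 0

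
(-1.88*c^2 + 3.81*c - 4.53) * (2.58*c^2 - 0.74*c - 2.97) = -4.8504*c^4 + 11.221*c^3 - 8.9232*c^2 - 7.9635*c + 13.4541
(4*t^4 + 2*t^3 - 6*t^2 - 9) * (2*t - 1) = 8*t^5 - 14*t^3 + 6*t^2 - 18*t + 9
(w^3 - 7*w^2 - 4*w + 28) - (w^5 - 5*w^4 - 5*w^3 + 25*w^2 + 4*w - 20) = -w^5 + 5*w^4 + 6*w^3 - 32*w^2 - 8*w + 48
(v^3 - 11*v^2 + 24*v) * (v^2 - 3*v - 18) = v^5 - 14*v^4 + 39*v^3 + 126*v^2 - 432*v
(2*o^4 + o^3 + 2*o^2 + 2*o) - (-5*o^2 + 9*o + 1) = 2*o^4 + o^3 + 7*o^2 - 7*o - 1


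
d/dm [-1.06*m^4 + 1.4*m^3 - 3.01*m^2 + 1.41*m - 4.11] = -4.24*m^3 + 4.2*m^2 - 6.02*m + 1.41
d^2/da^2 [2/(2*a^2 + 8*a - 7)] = 8*(-2*a^2 - 8*a + 8*(a + 2)^2 + 7)/(2*a^2 + 8*a - 7)^3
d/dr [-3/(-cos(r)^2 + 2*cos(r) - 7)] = 6*(cos(r) - 1)*sin(r)/(cos(r)^2 - 2*cos(r) + 7)^2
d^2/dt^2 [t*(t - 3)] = 2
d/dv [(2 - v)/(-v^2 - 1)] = (v^2 - 2*v*(v - 2) + 1)/(v^2 + 1)^2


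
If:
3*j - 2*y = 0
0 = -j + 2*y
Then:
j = 0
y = 0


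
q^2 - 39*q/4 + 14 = (q - 8)*(q - 7/4)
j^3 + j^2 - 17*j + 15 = (j - 3)*(j - 1)*(j + 5)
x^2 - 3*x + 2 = (x - 2)*(x - 1)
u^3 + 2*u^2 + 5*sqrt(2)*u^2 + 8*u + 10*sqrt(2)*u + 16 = (u + 2)*(u + sqrt(2))*(u + 4*sqrt(2))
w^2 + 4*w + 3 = (w + 1)*(w + 3)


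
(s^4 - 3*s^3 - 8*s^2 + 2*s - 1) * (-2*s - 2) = -2*s^5 + 4*s^4 + 22*s^3 + 12*s^2 - 2*s + 2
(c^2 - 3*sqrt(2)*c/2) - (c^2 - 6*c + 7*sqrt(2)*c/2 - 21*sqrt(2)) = -5*sqrt(2)*c + 6*c + 21*sqrt(2)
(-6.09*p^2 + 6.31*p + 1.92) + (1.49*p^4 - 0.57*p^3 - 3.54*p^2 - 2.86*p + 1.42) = 1.49*p^4 - 0.57*p^3 - 9.63*p^2 + 3.45*p + 3.34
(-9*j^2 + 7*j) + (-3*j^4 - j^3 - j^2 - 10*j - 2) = -3*j^4 - j^3 - 10*j^2 - 3*j - 2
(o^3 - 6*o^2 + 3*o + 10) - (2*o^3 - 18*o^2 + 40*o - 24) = -o^3 + 12*o^2 - 37*o + 34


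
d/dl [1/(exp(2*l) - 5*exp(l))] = (5 - 2*exp(l))*exp(-l)/(exp(l) - 5)^2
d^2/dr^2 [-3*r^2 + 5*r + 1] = -6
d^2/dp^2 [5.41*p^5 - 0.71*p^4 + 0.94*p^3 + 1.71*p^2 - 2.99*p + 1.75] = 108.2*p^3 - 8.52*p^2 + 5.64*p + 3.42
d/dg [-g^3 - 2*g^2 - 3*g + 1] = -3*g^2 - 4*g - 3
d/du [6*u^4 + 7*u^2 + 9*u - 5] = 24*u^3 + 14*u + 9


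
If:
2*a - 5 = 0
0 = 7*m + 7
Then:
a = 5/2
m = -1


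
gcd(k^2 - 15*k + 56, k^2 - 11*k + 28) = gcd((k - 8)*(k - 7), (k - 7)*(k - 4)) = k - 7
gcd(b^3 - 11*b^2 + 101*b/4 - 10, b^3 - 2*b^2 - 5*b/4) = b - 5/2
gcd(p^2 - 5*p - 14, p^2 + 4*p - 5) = 1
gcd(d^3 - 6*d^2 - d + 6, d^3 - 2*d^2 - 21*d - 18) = d^2 - 5*d - 6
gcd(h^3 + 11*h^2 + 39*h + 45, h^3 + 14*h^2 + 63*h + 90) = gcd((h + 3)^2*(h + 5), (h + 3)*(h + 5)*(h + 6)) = h^2 + 8*h + 15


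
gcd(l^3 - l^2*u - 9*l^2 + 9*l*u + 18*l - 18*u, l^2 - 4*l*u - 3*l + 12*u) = l - 3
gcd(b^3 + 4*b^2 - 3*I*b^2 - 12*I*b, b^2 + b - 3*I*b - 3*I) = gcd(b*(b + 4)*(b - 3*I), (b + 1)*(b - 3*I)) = b - 3*I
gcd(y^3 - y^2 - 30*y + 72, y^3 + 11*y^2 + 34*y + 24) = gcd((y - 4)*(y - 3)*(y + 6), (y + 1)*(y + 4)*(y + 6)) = y + 6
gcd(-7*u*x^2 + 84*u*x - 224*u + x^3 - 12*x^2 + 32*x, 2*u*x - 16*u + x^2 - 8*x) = x - 8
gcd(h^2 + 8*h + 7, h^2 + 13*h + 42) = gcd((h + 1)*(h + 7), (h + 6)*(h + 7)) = h + 7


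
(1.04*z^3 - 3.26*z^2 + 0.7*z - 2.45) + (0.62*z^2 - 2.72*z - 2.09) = 1.04*z^3 - 2.64*z^2 - 2.02*z - 4.54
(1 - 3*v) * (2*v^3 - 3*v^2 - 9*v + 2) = -6*v^4 + 11*v^3 + 24*v^2 - 15*v + 2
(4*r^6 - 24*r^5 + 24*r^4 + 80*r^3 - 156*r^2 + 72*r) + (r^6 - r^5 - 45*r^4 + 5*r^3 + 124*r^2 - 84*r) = 5*r^6 - 25*r^5 - 21*r^4 + 85*r^3 - 32*r^2 - 12*r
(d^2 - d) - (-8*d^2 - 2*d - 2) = 9*d^2 + d + 2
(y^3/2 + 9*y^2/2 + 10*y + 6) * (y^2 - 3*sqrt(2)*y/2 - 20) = y^5/2 - 3*sqrt(2)*y^4/4 + 9*y^4/2 - 27*sqrt(2)*y^3/4 - 84*y^2 - 15*sqrt(2)*y^2 - 200*y - 9*sqrt(2)*y - 120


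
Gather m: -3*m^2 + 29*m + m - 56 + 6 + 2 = -3*m^2 + 30*m - 48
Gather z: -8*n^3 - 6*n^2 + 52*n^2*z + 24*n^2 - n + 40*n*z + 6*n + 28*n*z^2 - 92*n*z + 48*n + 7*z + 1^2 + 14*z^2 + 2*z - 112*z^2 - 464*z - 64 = -8*n^3 + 18*n^2 + 53*n + z^2*(28*n - 98) + z*(52*n^2 - 52*n - 455) - 63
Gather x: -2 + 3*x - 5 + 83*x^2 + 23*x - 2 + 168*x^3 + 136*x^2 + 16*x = 168*x^3 + 219*x^2 + 42*x - 9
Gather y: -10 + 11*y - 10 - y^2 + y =-y^2 + 12*y - 20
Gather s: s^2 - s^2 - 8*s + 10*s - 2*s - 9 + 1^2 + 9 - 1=0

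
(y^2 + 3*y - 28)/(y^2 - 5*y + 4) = (y + 7)/(y - 1)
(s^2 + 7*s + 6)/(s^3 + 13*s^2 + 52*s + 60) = (s + 1)/(s^2 + 7*s + 10)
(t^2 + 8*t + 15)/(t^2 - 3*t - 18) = (t + 5)/(t - 6)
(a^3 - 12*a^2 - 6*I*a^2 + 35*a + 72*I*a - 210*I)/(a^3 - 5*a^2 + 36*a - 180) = (a - 7)/(a + 6*I)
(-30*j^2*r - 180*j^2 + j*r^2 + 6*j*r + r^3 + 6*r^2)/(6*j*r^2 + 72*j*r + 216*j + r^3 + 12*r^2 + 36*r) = (-5*j + r)/(r + 6)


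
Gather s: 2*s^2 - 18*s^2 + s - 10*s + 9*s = -16*s^2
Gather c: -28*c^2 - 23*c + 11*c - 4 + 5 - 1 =-28*c^2 - 12*c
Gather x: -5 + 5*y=5*y - 5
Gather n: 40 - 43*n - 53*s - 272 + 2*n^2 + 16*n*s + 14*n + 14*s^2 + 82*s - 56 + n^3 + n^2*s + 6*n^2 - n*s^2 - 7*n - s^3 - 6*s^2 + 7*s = n^3 + n^2*(s + 8) + n*(-s^2 + 16*s - 36) - s^3 + 8*s^2 + 36*s - 288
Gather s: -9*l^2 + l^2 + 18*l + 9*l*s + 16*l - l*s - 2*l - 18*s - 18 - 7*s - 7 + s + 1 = -8*l^2 + 32*l + s*(8*l - 24) - 24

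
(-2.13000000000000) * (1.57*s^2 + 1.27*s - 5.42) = -3.3441*s^2 - 2.7051*s + 11.5446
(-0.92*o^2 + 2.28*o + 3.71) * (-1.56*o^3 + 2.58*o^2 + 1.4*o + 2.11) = 1.4352*o^5 - 5.9304*o^4 - 1.1932*o^3 + 10.8226*o^2 + 10.0048*o + 7.8281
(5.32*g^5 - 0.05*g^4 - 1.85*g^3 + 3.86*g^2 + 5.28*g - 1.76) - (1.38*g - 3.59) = 5.32*g^5 - 0.05*g^4 - 1.85*g^3 + 3.86*g^2 + 3.9*g + 1.83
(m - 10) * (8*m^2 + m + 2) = 8*m^3 - 79*m^2 - 8*m - 20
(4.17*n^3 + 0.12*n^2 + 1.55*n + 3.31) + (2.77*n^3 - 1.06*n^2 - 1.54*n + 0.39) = 6.94*n^3 - 0.94*n^2 + 0.01*n + 3.7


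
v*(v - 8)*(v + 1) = v^3 - 7*v^2 - 8*v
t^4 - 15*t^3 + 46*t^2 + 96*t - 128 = (t - 8)^2*(t - 1)*(t + 2)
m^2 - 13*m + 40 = (m - 8)*(m - 5)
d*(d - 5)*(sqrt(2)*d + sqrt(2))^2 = 2*d^4 - 6*d^3 - 18*d^2 - 10*d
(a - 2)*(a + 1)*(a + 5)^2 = a^4 + 9*a^3 + 13*a^2 - 45*a - 50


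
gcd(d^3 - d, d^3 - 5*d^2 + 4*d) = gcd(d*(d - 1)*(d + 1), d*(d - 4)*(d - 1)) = d^2 - d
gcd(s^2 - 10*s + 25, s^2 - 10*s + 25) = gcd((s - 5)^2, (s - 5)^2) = s^2 - 10*s + 25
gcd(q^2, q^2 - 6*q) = q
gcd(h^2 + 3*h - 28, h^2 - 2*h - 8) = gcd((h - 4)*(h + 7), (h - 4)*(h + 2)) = h - 4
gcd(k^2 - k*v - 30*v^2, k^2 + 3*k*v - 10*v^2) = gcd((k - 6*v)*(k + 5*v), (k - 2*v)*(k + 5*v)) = k + 5*v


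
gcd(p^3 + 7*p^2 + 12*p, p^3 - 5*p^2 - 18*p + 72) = p + 4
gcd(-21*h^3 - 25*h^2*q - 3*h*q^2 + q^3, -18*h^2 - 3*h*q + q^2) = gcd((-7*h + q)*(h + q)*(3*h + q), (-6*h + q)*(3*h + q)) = 3*h + q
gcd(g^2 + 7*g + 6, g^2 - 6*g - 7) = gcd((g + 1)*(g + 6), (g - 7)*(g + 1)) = g + 1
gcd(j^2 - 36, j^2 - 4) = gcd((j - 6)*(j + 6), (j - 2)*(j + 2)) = 1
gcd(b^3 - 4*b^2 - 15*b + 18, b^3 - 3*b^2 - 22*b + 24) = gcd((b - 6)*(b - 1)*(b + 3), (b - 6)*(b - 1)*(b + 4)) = b^2 - 7*b + 6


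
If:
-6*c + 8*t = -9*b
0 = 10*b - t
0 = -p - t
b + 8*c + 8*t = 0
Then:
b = 0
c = 0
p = 0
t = 0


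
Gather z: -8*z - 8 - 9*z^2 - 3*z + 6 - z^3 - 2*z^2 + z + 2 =-z^3 - 11*z^2 - 10*z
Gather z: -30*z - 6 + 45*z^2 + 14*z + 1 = 45*z^2 - 16*z - 5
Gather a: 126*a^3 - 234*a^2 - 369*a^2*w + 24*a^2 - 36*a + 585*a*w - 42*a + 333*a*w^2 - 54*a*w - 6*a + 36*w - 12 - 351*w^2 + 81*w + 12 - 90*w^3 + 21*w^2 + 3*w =126*a^3 + a^2*(-369*w - 210) + a*(333*w^2 + 531*w - 84) - 90*w^3 - 330*w^2 + 120*w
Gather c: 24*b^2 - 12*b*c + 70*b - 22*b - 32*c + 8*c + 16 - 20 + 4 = 24*b^2 + 48*b + c*(-12*b - 24)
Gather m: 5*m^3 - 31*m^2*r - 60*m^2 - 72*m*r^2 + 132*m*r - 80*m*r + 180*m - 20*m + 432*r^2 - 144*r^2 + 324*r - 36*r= 5*m^3 + m^2*(-31*r - 60) + m*(-72*r^2 + 52*r + 160) + 288*r^2 + 288*r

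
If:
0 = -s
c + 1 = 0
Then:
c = -1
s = 0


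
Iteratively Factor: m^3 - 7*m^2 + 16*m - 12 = (m - 2)*(m^2 - 5*m + 6) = (m - 3)*(m - 2)*(m - 2)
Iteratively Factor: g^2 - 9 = (g - 3)*(g + 3)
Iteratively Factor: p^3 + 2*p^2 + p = (p + 1)*(p^2 + p) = (p + 1)^2*(p)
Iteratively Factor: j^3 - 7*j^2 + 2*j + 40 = (j + 2)*(j^2 - 9*j + 20) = (j - 4)*(j + 2)*(j - 5)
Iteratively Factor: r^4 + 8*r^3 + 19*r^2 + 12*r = (r)*(r^3 + 8*r^2 + 19*r + 12) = r*(r + 1)*(r^2 + 7*r + 12) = r*(r + 1)*(r + 3)*(r + 4)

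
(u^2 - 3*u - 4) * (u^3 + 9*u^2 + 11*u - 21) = u^5 + 6*u^4 - 20*u^3 - 90*u^2 + 19*u + 84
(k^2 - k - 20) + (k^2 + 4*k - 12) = 2*k^2 + 3*k - 32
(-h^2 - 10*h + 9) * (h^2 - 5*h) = -h^4 - 5*h^3 + 59*h^2 - 45*h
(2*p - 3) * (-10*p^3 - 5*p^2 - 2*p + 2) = -20*p^4 + 20*p^3 + 11*p^2 + 10*p - 6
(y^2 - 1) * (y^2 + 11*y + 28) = y^4 + 11*y^3 + 27*y^2 - 11*y - 28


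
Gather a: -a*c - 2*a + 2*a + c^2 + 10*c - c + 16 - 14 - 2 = -a*c + c^2 + 9*c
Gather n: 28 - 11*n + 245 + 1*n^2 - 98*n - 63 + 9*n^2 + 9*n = 10*n^2 - 100*n + 210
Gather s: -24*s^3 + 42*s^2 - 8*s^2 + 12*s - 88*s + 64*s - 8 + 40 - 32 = -24*s^3 + 34*s^2 - 12*s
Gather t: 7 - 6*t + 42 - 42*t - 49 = -48*t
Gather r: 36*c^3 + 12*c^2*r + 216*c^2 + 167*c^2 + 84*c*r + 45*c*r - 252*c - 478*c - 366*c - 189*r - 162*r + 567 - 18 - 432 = 36*c^3 + 383*c^2 - 1096*c + r*(12*c^2 + 129*c - 351) + 117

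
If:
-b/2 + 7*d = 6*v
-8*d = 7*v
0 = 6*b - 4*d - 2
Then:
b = 97/284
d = 7/568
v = -1/71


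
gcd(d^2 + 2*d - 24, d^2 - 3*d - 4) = d - 4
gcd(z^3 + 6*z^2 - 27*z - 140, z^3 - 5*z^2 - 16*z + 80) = z^2 - z - 20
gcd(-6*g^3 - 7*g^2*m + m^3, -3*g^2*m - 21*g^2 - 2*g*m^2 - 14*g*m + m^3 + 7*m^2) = 3*g^2 + 2*g*m - m^2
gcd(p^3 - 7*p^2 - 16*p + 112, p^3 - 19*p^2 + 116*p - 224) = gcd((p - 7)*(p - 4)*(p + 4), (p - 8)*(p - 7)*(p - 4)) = p^2 - 11*p + 28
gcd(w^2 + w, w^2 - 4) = 1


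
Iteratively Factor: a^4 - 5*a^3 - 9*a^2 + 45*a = (a)*(a^3 - 5*a^2 - 9*a + 45) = a*(a - 3)*(a^2 - 2*a - 15) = a*(a - 5)*(a - 3)*(a + 3)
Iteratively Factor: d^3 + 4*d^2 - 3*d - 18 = (d + 3)*(d^2 + d - 6) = (d + 3)^2*(d - 2)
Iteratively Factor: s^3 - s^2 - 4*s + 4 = (s + 2)*(s^2 - 3*s + 2) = (s - 2)*(s + 2)*(s - 1)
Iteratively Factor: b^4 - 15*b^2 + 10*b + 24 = (b - 3)*(b^3 + 3*b^2 - 6*b - 8) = (b - 3)*(b + 4)*(b^2 - b - 2) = (b - 3)*(b + 1)*(b + 4)*(b - 2)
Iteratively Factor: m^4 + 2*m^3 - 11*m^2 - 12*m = (m + 1)*(m^3 + m^2 - 12*m) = (m + 1)*(m + 4)*(m^2 - 3*m) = (m - 3)*(m + 1)*(m + 4)*(m)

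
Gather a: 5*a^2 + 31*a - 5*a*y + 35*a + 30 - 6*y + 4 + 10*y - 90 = 5*a^2 + a*(66 - 5*y) + 4*y - 56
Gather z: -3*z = -3*z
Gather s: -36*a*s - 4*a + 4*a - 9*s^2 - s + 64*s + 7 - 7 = -9*s^2 + s*(63 - 36*a)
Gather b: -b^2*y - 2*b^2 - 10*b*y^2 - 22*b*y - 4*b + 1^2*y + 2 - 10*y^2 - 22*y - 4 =b^2*(-y - 2) + b*(-10*y^2 - 22*y - 4) - 10*y^2 - 21*y - 2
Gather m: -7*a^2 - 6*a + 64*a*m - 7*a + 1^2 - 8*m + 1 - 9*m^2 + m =-7*a^2 - 13*a - 9*m^2 + m*(64*a - 7) + 2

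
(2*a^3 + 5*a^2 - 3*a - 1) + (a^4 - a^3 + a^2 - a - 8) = a^4 + a^3 + 6*a^2 - 4*a - 9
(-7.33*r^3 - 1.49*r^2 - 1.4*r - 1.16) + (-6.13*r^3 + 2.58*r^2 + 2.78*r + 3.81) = -13.46*r^3 + 1.09*r^2 + 1.38*r + 2.65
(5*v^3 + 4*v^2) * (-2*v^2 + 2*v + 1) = -10*v^5 + 2*v^4 + 13*v^3 + 4*v^2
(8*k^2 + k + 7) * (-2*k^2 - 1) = -16*k^4 - 2*k^3 - 22*k^2 - k - 7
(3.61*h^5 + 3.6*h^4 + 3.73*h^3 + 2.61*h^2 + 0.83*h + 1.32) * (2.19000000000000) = 7.9059*h^5 + 7.884*h^4 + 8.1687*h^3 + 5.7159*h^2 + 1.8177*h + 2.8908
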